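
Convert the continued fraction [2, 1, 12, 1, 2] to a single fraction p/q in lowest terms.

120/41

Using pₖ = aₖpₖ₋₁ + pₖ₋₂ and qₖ = aₖqₖ₋₁ + qₖ₋₂:
  k=0: a=2, p=2, q=1
  k=1: a=1, p=3, q=1
  k=2: a=12, p=38, q=13
  k=3: a=1, p=41, q=14
  k=4: a=2, p=120, q=41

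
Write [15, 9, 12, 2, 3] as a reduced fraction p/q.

11937/790

Fold from the inside: start with 3/1.
  2 + 1/3 = 7/3
  12 + 3/7 = 87/7
  9 + 7/87 = 790/87
  15 + 87/790 = 11937/790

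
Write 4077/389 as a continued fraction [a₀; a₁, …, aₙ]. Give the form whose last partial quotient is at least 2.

4077 = 10*389 + 187
389 = 2*187 + 15
187 = 12*15 + 7
15 = 2*7 + 1
7 = 7*1 + 0  (stop)
So 4077/389 = [10; 2, 12, 2, 7].

[10; 2, 12, 2, 7]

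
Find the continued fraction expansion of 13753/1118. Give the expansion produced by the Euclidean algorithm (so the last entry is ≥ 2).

[12; 3, 3, 6, 1, 2, 5]

13753 = 12×1118 + 337
1118 = 3×337 + 107
337 = 3×107 + 16
107 = 6×16 + 11
16 = 1×11 + 5
11 = 2×5 + 1
5 = 5×1 + 0  (stop)
So 13753/1118 = [12; 3, 3, 6, 1, 2, 5].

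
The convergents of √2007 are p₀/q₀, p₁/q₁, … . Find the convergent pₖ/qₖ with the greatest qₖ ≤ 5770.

100351/2240

√2007 = [44; 1, 3, 1, 88, …] (period length 4).
Convergents:
  p_0/q_0 = 44/1
  p_1/q_1 = 45/1
  p_2/q_2 = 179/4
  p_3/q_3 = 224/5
  p_4/q_4 = 19891/444
  p_5/q_5 = 20115/449
  p_6/q_6 = 80236/1791
  p_7/q_7 = 100351/2240
  p_8/q_8 = 8911124/198911
q_7 = 2240 ≤ 5770 < 198911 = q_8, so the answer is 100351/2240.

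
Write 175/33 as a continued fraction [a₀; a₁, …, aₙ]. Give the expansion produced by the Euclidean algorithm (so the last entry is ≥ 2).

[5; 3, 3, 3]

175 = 5×33 + 10
33 = 3×10 + 3
10 = 3×3 + 1
3 = 3×1 + 0  (stop)
So 175/33 = [5; 3, 3, 3].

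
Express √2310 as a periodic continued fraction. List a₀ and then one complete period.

a₀ = ⌊√2310⌋ = 48.
With m₀=0, d₀=1 and mₖ₊₁ = dₖaₖ − mₖ, dₖ₊₁ = (n − mₖ₊₁²)/dₖ, aₖ₊₁ = ⌊(a₀+mₖ₊₁)/dₖ₊₁⌋:
  k=1: m=48, d=6, a=16
  k=2: m=48, d=1, a=96
d=1 and a=2a₀=96 at k=2, so the next step gives (m, d) = (48, 6) again — its k=1 value — and the period has length 2.

[48; 16, 96]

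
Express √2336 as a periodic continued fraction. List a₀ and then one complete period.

a₀ = ⌊√2336⌋ = 48.

[48; 3, 96]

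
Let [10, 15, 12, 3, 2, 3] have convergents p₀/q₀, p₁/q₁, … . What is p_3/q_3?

5617/558

Using pₖ = aₖpₖ₋₁ + pₖ₋₂, qₖ = aₖqₖ₋₁ + qₖ₋₂ (with p₋₁=1, p₋₂=0, q₋₁=0, q₋₂=1):
  k=0: a=10, p=10, q=1
  k=1: a=15, p=151, q=15
  k=2: a=12, p=1822, q=181
  k=3: a=3, p=5617, q=558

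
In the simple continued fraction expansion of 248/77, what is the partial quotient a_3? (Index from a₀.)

1

248 = 3·77 + 17   →  a_0 = 3
77 = 4·17 + 9   →  a_1 = 4
17 = 1·9 + 8   →  a_2 = 1
9 = 1·8 + 1   →  a_3 = 1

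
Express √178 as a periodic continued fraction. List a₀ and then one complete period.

[13; 2, 1, 12, 1, 2, 26]

a₀ = ⌊√178⌋ = 13.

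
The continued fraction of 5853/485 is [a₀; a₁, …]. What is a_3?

2

5853 = 12·485 + 33   →  a_0 = 12
485 = 14·33 + 23   →  a_1 = 14
33 = 1·23 + 10   →  a_2 = 1
23 = 2·10 + 3   →  a_3 = 2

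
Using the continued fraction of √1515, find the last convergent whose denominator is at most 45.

506/13

√1515 = [38; 1, 11, 1, 76, …] (period length 4).
Convergents:
  p_0/q_0 = 38/1
  p_1/q_1 = 39/1
  p_2/q_2 = 467/12
  p_3/q_3 = 506/13
  p_4/q_4 = 38923/1000
q_3 = 13 ≤ 45 < 1000 = q_4, so the answer is 506/13.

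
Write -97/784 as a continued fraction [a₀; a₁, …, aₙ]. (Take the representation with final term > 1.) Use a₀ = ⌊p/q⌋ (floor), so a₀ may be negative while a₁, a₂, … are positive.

-97 = -1*784 + 687
784 = 1*687 + 97
687 = 7*97 + 8
97 = 12*8 + 1
8 = 8*1 + 0  (stop)
So -97/784 = [-1; 1, 7, 12, 8].

[-1; 1, 7, 12, 8]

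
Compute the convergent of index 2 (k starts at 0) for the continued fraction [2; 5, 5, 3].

57/26

Using pₖ = aₖpₖ₋₁ + pₖ₋₂, qₖ = aₖqₖ₋₁ + qₖ₋₂ (with p₋₁=1, p₋₂=0, q₋₁=0, q₋₂=1):
  k=0: a=2, p=2, q=1
  k=1: a=5, p=11, q=5
  k=2: a=5, p=57, q=26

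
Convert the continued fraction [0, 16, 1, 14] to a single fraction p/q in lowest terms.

15/254

Fold from the inside: start with 14/1.
  1 + 1/14 = 15/14
  16 + 14/15 = 254/15
  0 + 15/254 = 15/254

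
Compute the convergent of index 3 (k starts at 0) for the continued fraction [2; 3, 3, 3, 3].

Using pₖ = aₖpₖ₋₁ + pₖ₋₂, qₖ = aₖqₖ₋₁ + qₖ₋₂ (with p₋₁=1, p₋₂=0, q₋₁=0, q₋₂=1):
  k=0: a=2, p=2, q=1
  k=1: a=3, p=7, q=3
  k=2: a=3, p=23, q=10
  k=3: a=3, p=76, q=33

76/33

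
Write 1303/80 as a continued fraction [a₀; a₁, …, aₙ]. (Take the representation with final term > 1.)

[16; 3, 2, 11]

1303 = 16·80 + 23
80 = 3·23 + 11
23 = 2·11 + 1
11 = 11·1 + 0  (stop)
So 1303/80 = [16; 3, 2, 11].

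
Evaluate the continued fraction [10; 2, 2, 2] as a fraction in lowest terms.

125/12

Using pₖ = aₖpₖ₋₁ + pₖ₋₂ and qₖ = aₖqₖ₋₁ + qₖ₋₂:
  k=0: a=10, p=10, q=1
  k=1: a=2, p=21, q=2
  k=2: a=2, p=52, q=5
  k=3: a=2, p=125, q=12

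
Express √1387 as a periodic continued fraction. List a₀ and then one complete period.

[37; 4, 8, 37, 8, 4, 74]

a₀ = ⌊√1387⌋ = 37.
With m₀=0, d₀=1 and mₖ₊₁ = dₖaₖ − mₖ, dₖ₊₁ = (n − mₖ₊₁²)/dₖ, aₖ₊₁ = ⌊(a₀+mₖ₊₁)/dₖ₊₁⌋:
  k=1: m=37, d=18, a=4
  k=2: m=35, d=9, a=8
  k=3: m=37, d=2, a=37
  k=4: m=37, d=9, a=8
  k=5: m=35, d=18, a=4
  k=6: m=37, d=1, a=74
d=1 and a=2a₀=74 at k=6, so the next step gives (m, d) = (37, 18) again — its k=1 value — and the period has length 6.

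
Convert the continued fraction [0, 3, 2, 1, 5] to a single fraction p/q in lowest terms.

17/57

Using pₖ = aₖpₖ₋₁ + pₖ₋₂ and qₖ = aₖqₖ₋₁ + qₖ₋₂:
  k=0: a=0, p=0, q=1
  k=1: a=3, p=1, q=3
  k=2: a=2, p=2, q=7
  k=3: a=1, p=3, q=10
  k=4: a=5, p=17, q=57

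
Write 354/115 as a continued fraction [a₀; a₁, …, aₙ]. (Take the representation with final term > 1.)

[3; 12, 1, 3, 2]

354 = 3×115 + 9
115 = 12×9 + 7
9 = 1×7 + 2
7 = 3×2 + 1
2 = 2×1 + 0  (stop)
So 354/115 = [3; 12, 1, 3, 2].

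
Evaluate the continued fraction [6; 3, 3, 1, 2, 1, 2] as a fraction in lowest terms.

845/134

Fold from the inside: start with 2/1.
  1 + 1/2 = 3/2
  2 + 2/3 = 8/3
  1 + 3/8 = 11/8
  3 + 8/11 = 41/11
  3 + 11/41 = 134/41
  6 + 41/134 = 845/134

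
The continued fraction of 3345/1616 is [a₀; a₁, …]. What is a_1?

3345 = 2·1616 + 113   →  a_0 = 2
1616 = 14·113 + 34   →  a_1 = 14

14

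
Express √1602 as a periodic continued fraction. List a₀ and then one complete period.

a₀ = ⌊√1602⌋ = 40.
With m₀=0, d₀=1 and mₖ₊₁ = dₖaₖ − mₖ, dₖ₊₁ = (n − mₖ₊₁²)/dₖ, aₖ₊₁ = ⌊(a₀+mₖ₊₁)/dₖ₊₁⌋:
  k=1: m=40, d=2, a=40
  k=2: m=40, d=1, a=80
d=1 and a=2a₀=80 at k=2, so the next step gives (m, d) = (40, 2) again — its k=1 value — and the period has length 2.

[40; 40, 80]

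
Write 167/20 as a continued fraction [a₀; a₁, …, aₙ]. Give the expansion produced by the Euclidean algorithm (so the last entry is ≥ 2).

[8; 2, 1, 6]

167 = 8*20 + 7
20 = 2*7 + 6
7 = 1*6 + 1
6 = 6*1 + 0  (stop)
So 167/20 = [8; 2, 1, 6].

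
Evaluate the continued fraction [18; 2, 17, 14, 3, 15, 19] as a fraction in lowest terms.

8161357/441494

Fold from the inside: start with 19/1.
  15 + 1/19 = 286/19
  3 + 19/286 = 877/286
  14 + 286/877 = 12564/877
  17 + 877/12564 = 214465/12564
  2 + 12564/214465 = 441494/214465
  18 + 214465/441494 = 8161357/441494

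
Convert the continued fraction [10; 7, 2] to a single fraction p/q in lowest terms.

152/15

Fold from the inside: start with 2/1.
  7 + 1/2 = 15/2
  10 + 2/15 = 152/15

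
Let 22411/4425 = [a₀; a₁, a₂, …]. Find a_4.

22411 = 5·4425 + 286   →  a_0 = 5
4425 = 15·286 + 135   →  a_1 = 15
286 = 2·135 + 16   →  a_2 = 2
135 = 8·16 + 7   →  a_3 = 8
16 = 2·7 + 2   →  a_4 = 2

2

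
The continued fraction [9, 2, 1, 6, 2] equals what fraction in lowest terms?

402/43

Using pₖ = aₖpₖ₋₁ + pₖ₋₂ and qₖ = aₖqₖ₋₁ + qₖ₋₂:
  k=0: a=9, p=9, q=1
  k=1: a=2, p=19, q=2
  k=2: a=1, p=28, q=3
  k=3: a=6, p=187, q=20
  k=4: a=2, p=402, q=43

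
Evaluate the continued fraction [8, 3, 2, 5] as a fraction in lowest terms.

315/38

Fold from the inside: start with 5/1.
  2 + 1/5 = 11/5
  3 + 5/11 = 38/11
  8 + 11/38 = 315/38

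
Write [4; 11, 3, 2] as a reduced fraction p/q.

Using pₖ = aₖpₖ₋₁ + pₖ₋₂ and qₖ = aₖqₖ₋₁ + qₖ₋₂:
  k=0: a=4, p=4, q=1
  k=1: a=11, p=45, q=11
  k=2: a=3, p=139, q=34
  k=3: a=2, p=323, q=79

323/79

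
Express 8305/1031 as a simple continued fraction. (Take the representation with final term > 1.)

[8; 18, 11, 2, 2]

8305 = 8×1031 + 57
1031 = 18×57 + 5
57 = 11×5 + 2
5 = 2×2 + 1
2 = 2×1 + 0  (stop)
So 8305/1031 = [8; 18, 11, 2, 2].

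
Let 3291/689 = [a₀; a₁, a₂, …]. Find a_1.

3291 = 4·689 + 535   →  a_0 = 4
689 = 1·535 + 154   →  a_1 = 1

1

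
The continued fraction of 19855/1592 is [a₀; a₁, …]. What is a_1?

19855 = 12·1592 + 751   →  a_0 = 12
1592 = 2·751 + 90   →  a_1 = 2

2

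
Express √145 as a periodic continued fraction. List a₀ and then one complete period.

a₀ = ⌊√145⌋ = 12.

[12; 24]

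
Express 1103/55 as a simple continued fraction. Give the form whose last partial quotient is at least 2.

[20; 18, 3]

1103 = 20*55 + 3
55 = 18*3 + 1
3 = 3*1 + 0  (stop)
So 1103/55 = [20; 18, 3].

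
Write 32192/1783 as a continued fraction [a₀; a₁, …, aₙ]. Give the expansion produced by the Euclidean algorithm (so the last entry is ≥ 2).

32192 = 18·1783 + 98
1783 = 18·98 + 19
98 = 5·19 + 3
19 = 6·3 + 1
3 = 3·1 + 0  (stop)
So 32192/1783 = [18; 18, 5, 6, 3].

[18; 18, 5, 6, 3]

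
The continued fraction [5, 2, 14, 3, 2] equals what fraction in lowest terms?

1135/207

Using pₖ = aₖpₖ₋₁ + pₖ₋₂ and qₖ = aₖqₖ₋₁ + qₖ₋₂:
  k=0: a=5, p=5, q=1
  k=1: a=2, p=11, q=2
  k=2: a=14, p=159, q=29
  k=3: a=3, p=488, q=89
  k=4: a=2, p=1135, q=207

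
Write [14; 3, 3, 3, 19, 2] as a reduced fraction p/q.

18694/1307

Using pₖ = aₖpₖ₋₁ + pₖ₋₂ and qₖ = aₖqₖ₋₁ + qₖ₋₂:
  k=0: a=14, p=14, q=1
  k=1: a=3, p=43, q=3
  k=2: a=3, p=143, q=10
  k=3: a=3, p=472, q=33
  k=4: a=19, p=9111, q=637
  k=5: a=2, p=18694, q=1307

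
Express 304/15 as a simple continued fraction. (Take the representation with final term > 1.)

304 = 20×15 + 4
15 = 3×4 + 3
4 = 1×3 + 1
3 = 3×1 + 0  (stop)
So 304/15 = [20; 3, 1, 3].

[20; 3, 1, 3]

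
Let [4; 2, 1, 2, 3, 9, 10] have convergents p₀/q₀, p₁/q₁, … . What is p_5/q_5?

1097/251

Using pₖ = aₖpₖ₋₁ + pₖ₋₂, qₖ = aₖqₖ₋₁ + qₖ₋₂ (with p₋₁=1, p₋₂=0, q₋₁=0, q₋₂=1):
  k=0: a=4, p=4, q=1
  k=1: a=2, p=9, q=2
  k=2: a=1, p=13, q=3
  k=3: a=2, p=35, q=8
  k=4: a=3, p=118, q=27
  k=5: a=9, p=1097, q=251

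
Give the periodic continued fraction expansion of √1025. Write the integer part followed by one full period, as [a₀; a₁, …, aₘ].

[32; 64]

a₀ = ⌊√1025⌋ = 32.
With m₀=0, d₀=1 and mₖ₊₁ = dₖaₖ − mₖ, dₖ₊₁ = (n − mₖ₊₁²)/dₖ, aₖ₊₁ = ⌊(a₀+mₖ₊₁)/dₖ₊₁⌋:
  k=1: m=32, d=1, a=64
d=1 and a=2a₀=64 at k=1, so the next step gives (m, d) = (32, 1) again — its k=1 value — and the period has length 1.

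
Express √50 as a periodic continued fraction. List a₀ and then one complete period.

[7; 14]

a₀ = ⌊√50⌋ = 7.
With m₀=0, d₀=1 and mₖ₊₁ = dₖaₖ − mₖ, dₖ₊₁ = (n − mₖ₊₁²)/dₖ, aₖ₊₁ = ⌊(a₀+mₖ₊₁)/dₖ₊₁⌋:
  k=1: m=7, d=1, a=14
d=1 and a=2a₀=14 at k=1, so the next step gives (m, d) = (7, 1) again — its k=1 value — and the period has length 1.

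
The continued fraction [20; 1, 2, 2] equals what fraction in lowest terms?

145/7

Fold from the inside: start with 2/1.
  2 + 1/2 = 5/2
  1 + 2/5 = 7/5
  20 + 5/7 = 145/7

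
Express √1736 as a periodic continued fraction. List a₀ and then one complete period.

a₀ = ⌊√1736⌋ = 41.

[41; 1, 1, 1, 82]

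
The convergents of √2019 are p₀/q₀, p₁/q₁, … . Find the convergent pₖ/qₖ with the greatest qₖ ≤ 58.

√2019 = [44; 1, 13, 1, 88, …] (period length 4).
Convergents:
  p_0/q_0 = 44/1
  p_1/q_1 = 45/1
  p_2/q_2 = 629/14
  p_3/q_3 = 674/15
  p_4/q_4 = 59941/1334
q_3 = 15 ≤ 58 < 1334 = q_4, so the answer is 674/15.

674/15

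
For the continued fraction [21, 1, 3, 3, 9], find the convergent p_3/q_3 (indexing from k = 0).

283/13

Using pₖ = aₖpₖ₋₁ + pₖ₋₂, qₖ = aₖqₖ₋₁ + qₖ₋₂ (with p₋₁=1, p₋₂=0, q₋₁=0, q₋₂=1):
  k=0: a=21, p=21, q=1
  k=1: a=1, p=22, q=1
  k=2: a=3, p=87, q=4
  k=3: a=3, p=283, q=13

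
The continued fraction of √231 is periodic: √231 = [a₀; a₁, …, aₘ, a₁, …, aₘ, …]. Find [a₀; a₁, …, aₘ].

a₀ = ⌊√231⌋ = 15.
With m₀=0, d₀=1 and mₖ₊₁ = dₖaₖ − mₖ, dₖ₊₁ = (n − mₖ₊₁²)/dₖ, aₖ₊₁ = ⌊(a₀+mₖ₊₁)/dₖ₊₁⌋:
  k=1: m=15, d=6, a=5
  k=2: m=15, d=1, a=30
d=1 and a=2a₀=30 at k=2, so the next step gives (m, d) = (15, 6) again — its k=1 value — and the period has length 2.

[15; 5, 30]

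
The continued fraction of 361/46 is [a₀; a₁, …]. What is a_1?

361 = 7·46 + 39   →  a_0 = 7
46 = 1·39 + 7   →  a_1 = 1

1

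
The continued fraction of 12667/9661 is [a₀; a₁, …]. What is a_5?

12667 = 1·9661 + 3006   →  a_0 = 1
9661 = 3·3006 + 643   →  a_1 = 3
3006 = 4·643 + 434   →  a_2 = 4
643 = 1·434 + 209   →  a_3 = 1
434 = 2·209 + 16   →  a_4 = 2
209 = 13·16 + 1   →  a_5 = 13

13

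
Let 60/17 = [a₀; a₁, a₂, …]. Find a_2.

1

60 = 3·17 + 9   →  a_0 = 3
17 = 1·9 + 8   →  a_1 = 1
9 = 1·8 + 1   →  a_2 = 1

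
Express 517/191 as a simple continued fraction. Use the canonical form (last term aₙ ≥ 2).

517 = 2×191 + 135
191 = 1×135 + 56
135 = 2×56 + 23
56 = 2×23 + 10
23 = 2×10 + 3
10 = 3×3 + 1
3 = 3×1 + 0  (stop)
So 517/191 = [2; 1, 2, 2, 2, 3, 3].

[2; 1, 2, 2, 2, 3, 3]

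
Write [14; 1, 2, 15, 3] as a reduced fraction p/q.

Using pₖ = aₖpₖ₋₁ + pₖ₋₂ and qₖ = aₖqₖ₋₁ + qₖ₋₂:
  k=0: a=14, p=14, q=1
  k=1: a=1, p=15, q=1
  k=2: a=2, p=44, q=3
  k=3: a=15, p=675, q=46
  k=4: a=3, p=2069, q=141

2069/141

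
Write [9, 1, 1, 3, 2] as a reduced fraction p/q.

Using pₖ = aₖpₖ₋₁ + pₖ₋₂ and qₖ = aₖqₖ₋₁ + qₖ₋₂:
  k=0: a=9, p=9, q=1
  k=1: a=1, p=10, q=1
  k=2: a=1, p=19, q=2
  k=3: a=3, p=67, q=7
  k=4: a=2, p=153, q=16

153/16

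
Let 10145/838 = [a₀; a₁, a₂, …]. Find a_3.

2

10145 = 12·838 + 89   →  a_0 = 12
838 = 9·89 + 37   →  a_1 = 9
89 = 2·37 + 15   →  a_2 = 2
37 = 2·15 + 7   →  a_3 = 2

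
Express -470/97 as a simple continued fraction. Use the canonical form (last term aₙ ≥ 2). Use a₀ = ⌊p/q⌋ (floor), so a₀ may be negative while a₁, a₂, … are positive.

[-5; 6, 2, 7]

-470 = -5×97 + 15
97 = 6×15 + 7
15 = 2×7 + 1
7 = 7×1 + 0  (stop)
So -470/97 = [-5; 6, 2, 7].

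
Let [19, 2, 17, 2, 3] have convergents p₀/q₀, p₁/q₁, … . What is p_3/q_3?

1403/72

Using pₖ = aₖpₖ₋₁ + pₖ₋₂, qₖ = aₖqₖ₋₁ + qₖ₋₂ (with p₋₁=1, p₋₂=0, q₋₁=0, q₋₂=1):
  k=0: a=19, p=19, q=1
  k=1: a=2, p=39, q=2
  k=2: a=17, p=682, q=35
  k=3: a=2, p=1403, q=72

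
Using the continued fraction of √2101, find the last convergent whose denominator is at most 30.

275/6

√2101 = [45; 1, 5, 8, 5, 1, 90, …] (period length 6).
Convergents:
  p_0/q_0 = 45/1
  p_1/q_1 = 46/1
  p_2/q_2 = 275/6
  p_3/q_3 = 2246/49
q_2 = 6 ≤ 30 < 49 = q_3, so the answer is 275/6.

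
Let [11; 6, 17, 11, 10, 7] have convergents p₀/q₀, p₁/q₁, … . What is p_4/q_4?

128320/11493

Using pₖ = aₖpₖ₋₁ + pₖ₋₂, qₖ = aₖqₖ₋₁ + qₖ₋₂ (with p₋₁=1, p₋₂=0, q₋₁=0, q₋₂=1):
  k=0: a=11, p=11, q=1
  k=1: a=6, p=67, q=6
  k=2: a=17, p=1150, q=103
  k=3: a=11, p=12717, q=1139
  k=4: a=10, p=128320, q=11493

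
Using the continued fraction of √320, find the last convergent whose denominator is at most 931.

√320 = [17; 1, 7, 1, 34, …] (period length 4).
Convergents:
  p_0/q_0 = 17/1
  p_1/q_1 = 18/1
  p_2/q_2 = 143/8
  p_3/q_3 = 161/9
  p_4/q_4 = 5617/314
  p_5/q_5 = 5778/323
  p_6/q_6 = 46063/2575
q_5 = 323 ≤ 931 < 2575 = q_6, so the answer is 5778/323.

5778/323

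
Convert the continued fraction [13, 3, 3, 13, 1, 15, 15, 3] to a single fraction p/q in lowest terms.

Using pₖ = aₖpₖ₋₁ + pₖ₋₂ and qₖ = aₖqₖ₋₁ + qₖ₋₂:
  k=0: a=13, p=13, q=1
  k=1: a=3, p=40, q=3
  k=2: a=3, p=133, q=10
  k=3: a=13, p=1769, q=133
  k=4: a=1, p=1902, q=143
  k=5: a=15, p=30299, q=2278
  k=6: a=15, p=456387, q=34313
  k=7: a=3, p=1399460, q=105217

1399460/105217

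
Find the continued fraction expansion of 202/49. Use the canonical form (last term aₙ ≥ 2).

202 = 4*49 + 6
49 = 8*6 + 1
6 = 6*1 + 0  (stop)
So 202/49 = [4; 8, 6].

[4; 8, 6]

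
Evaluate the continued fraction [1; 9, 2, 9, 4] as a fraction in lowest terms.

817/739

Using pₖ = aₖpₖ₋₁ + pₖ₋₂ and qₖ = aₖqₖ₋₁ + qₖ₋₂:
  k=0: a=1, p=1, q=1
  k=1: a=9, p=10, q=9
  k=2: a=2, p=21, q=19
  k=3: a=9, p=199, q=180
  k=4: a=4, p=817, q=739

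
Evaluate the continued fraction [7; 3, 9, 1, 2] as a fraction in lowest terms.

659/90

Using pₖ = aₖpₖ₋₁ + pₖ₋₂ and qₖ = aₖqₖ₋₁ + qₖ₋₂:
  k=0: a=7, p=7, q=1
  k=1: a=3, p=22, q=3
  k=2: a=9, p=205, q=28
  k=3: a=1, p=227, q=31
  k=4: a=2, p=659, q=90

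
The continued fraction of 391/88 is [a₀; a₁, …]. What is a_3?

1

391 = 4·88 + 39   →  a_0 = 4
88 = 2·39 + 10   →  a_1 = 2
39 = 3·10 + 9   →  a_2 = 3
10 = 1·9 + 1   →  a_3 = 1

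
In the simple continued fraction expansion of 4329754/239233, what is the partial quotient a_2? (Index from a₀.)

4329754 = 18·239233 + 23560   →  a_0 = 18
239233 = 10·23560 + 3633   →  a_1 = 10
23560 = 6·3633 + 1762   →  a_2 = 6

6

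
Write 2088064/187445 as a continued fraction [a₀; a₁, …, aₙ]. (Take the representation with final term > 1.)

2088064 = 11*187445 + 26169
187445 = 7*26169 + 4262
26169 = 6*4262 + 597
4262 = 7*597 + 83
597 = 7*83 + 16
83 = 5*16 + 3
16 = 5*3 + 1
3 = 3*1 + 0  (stop)
So 2088064/187445 = [11; 7, 6, 7, 7, 5, 5, 3].

[11; 7, 6, 7, 7, 5, 5, 3]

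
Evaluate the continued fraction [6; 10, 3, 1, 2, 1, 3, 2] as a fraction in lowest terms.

Using pₖ = aₖpₖ₋₁ + pₖ₋₂ and qₖ = aₖqₖ₋₁ + qₖ₋₂:
  k=0: a=6, p=6, q=1
  k=1: a=10, p=61, q=10
  k=2: a=3, p=189, q=31
  k=3: a=1, p=250, q=41
  k=4: a=2, p=689, q=113
  k=5: a=1, p=939, q=154
  k=6: a=3, p=3506, q=575
  k=7: a=2, p=7951, q=1304

7951/1304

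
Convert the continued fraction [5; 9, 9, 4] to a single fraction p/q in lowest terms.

1722/337

Fold from the inside: start with 4/1.
  9 + 1/4 = 37/4
  9 + 4/37 = 337/37
  5 + 37/337 = 1722/337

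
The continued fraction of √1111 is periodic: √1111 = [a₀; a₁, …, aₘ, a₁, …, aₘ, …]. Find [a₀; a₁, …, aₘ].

a₀ = ⌊√1111⌋ = 33.
With m₀=0, d₀=1 and mₖ₊₁ = dₖaₖ − mₖ, dₖ₊₁ = (n − mₖ₊₁²)/dₖ, aₖ₊₁ = ⌊(a₀+mₖ₊₁)/dₖ₊₁⌋:
  k=1: m=33, d=22, a=3
  k=2: m=33, d=1, a=66
d=1 and a=2a₀=66 at k=2, so the next step gives (m, d) = (33, 22) again — its k=1 value — and the period has length 2.

[33; 3, 66]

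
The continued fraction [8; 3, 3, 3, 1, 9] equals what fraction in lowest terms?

3487/420

Fold from the inside: start with 9/1.
  1 + 1/9 = 10/9
  3 + 9/10 = 39/10
  3 + 10/39 = 127/39
  3 + 39/127 = 420/127
  8 + 127/420 = 3487/420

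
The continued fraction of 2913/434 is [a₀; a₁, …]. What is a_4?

8

2913 = 6·434 + 309   →  a_0 = 6
434 = 1·309 + 125   →  a_1 = 1
309 = 2·125 + 59   →  a_2 = 2
125 = 2·59 + 7   →  a_3 = 2
59 = 8·7 + 3   →  a_4 = 8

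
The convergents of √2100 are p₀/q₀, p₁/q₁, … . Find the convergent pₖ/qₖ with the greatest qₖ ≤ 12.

√2100 = [45; 1, 4, 1, 2, 1, 4, 1, 90, …] (period length 8).
Convergents:
  p_0/q_0 = 45/1
  p_1/q_1 = 46/1
  p_2/q_2 = 229/5
  p_3/q_3 = 275/6
  p_4/q_4 = 779/17
q_3 = 6 ≤ 12 < 17 = q_4, so the answer is 275/6.

275/6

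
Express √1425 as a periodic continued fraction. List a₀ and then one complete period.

[37; 1, 2, 1, 74]

a₀ = ⌊√1425⌋ = 37.
With m₀=0, d₀=1 and mₖ₊₁ = dₖaₖ − mₖ, dₖ₊₁ = (n − mₖ₊₁²)/dₖ, aₖ₊₁ = ⌊(a₀+mₖ₊₁)/dₖ₊₁⌋:
  k=1: m=37, d=56, a=1
  k=2: m=19, d=19, a=2
  k=3: m=19, d=56, a=1
  k=4: m=37, d=1, a=74
d=1 and a=2a₀=74 at k=4, so the next step gives (m, d) = (37, 56) again — its k=1 value — and the period has length 4.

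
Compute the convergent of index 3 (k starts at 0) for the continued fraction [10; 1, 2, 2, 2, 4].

Using pₖ = aₖpₖ₋₁ + pₖ₋₂, qₖ = aₖqₖ₋₁ + qₖ₋₂ (with p₋₁=1, p₋₂=0, q₋₁=0, q₋₂=1):
  k=0: a=10, p=10, q=1
  k=1: a=1, p=11, q=1
  k=2: a=2, p=32, q=3
  k=3: a=2, p=75, q=7

75/7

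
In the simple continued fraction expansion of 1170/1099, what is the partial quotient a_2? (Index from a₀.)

2

1170 = 1·1099 + 71   →  a_0 = 1
1099 = 15·71 + 34   →  a_1 = 15
71 = 2·34 + 3   →  a_2 = 2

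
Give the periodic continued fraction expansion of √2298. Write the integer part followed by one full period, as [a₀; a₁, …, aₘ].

[47; 1, 14, 1, 94]

a₀ = ⌊√2298⌋ = 47.
With m₀=0, d₀=1 and mₖ₊₁ = dₖaₖ − mₖ, dₖ₊₁ = (n − mₖ₊₁²)/dₖ, aₖ₊₁ = ⌊(a₀+mₖ₊₁)/dₖ₊₁⌋:
  k=1: m=47, d=89, a=1
  k=2: m=42, d=6, a=14
  k=3: m=42, d=89, a=1
  k=4: m=47, d=1, a=94
d=1 and a=2a₀=94 at k=4, so the next step gives (m, d) = (47, 89) again — its k=1 value — and the period has length 4.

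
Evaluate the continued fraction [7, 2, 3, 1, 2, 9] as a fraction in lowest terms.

1741/234

Fold from the inside: start with 9/1.
  2 + 1/9 = 19/9
  1 + 9/19 = 28/19
  3 + 19/28 = 103/28
  2 + 28/103 = 234/103
  7 + 103/234 = 1741/234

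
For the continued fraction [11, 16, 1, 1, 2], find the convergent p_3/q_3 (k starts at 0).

365/33

Using pₖ = aₖpₖ₋₁ + pₖ₋₂, qₖ = aₖqₖ₋₁ + qₖ₋₂ (with p₋₁=1, p₋₂=0, q₋₁=0, q₋₂=1):
  k=0: a=11, p=11, q=1
  k=1: a=16, p=177, q=16
  k=2: a=1, p=188, q=17
  k=3: a=1, p=365, q=33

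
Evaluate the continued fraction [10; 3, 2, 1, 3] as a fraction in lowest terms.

381/37

Using pₖ = aₖpₖ₋₁ + pₖ₋₂ and qₖ = aₖqₖ₋₁ + qₖ₋₂:
  k=0: a=10, p=10, q=1
  k=1: a=3, p=31, q=3
  k=2: a=2, p=72, q=7
  k=3: a=1, p=103, q=10
  k=4: a=3, p=381, q=37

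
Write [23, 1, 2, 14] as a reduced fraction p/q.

Using pₖ = aₖpₖ₋₁ + pₖ₋₂ and qₖ = aₖqₖ₋₁ + qₖ₋₂:
  k=0: a=23, p=23, q=1
  k=1: a=1, p=24, q=1
  k=2: a=2, p=71, q=3
  k=3: a=14, p=1018, q=43

1018/43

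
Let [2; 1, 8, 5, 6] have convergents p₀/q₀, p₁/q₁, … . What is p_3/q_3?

Using pₖ = aₖpₖ₋₁ + pₖ₋₂, qₖ = aₖqₖ₋₁ + qₖ₋₂ (with p₋₁=1, p₋₂=0, q₋₁=0, q₋₂=1):
  k=0: a=2, p=2, q=1
  k=1: a=1, p=3, q=1
  k=2: a=8, p=26, q=9
  k=3: a=5, p=133, q=46

133/46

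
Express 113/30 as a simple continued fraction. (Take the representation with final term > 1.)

[3; 1, 3, 3, 2]

113 = 3*30 + 23
30 = 1*23 + 7
23 = 3*7 + 2
7 = 3*2 + 1
2 = 2*1 + 0  (stop)
So 113/30 = [3; 1, 3, 3, 2].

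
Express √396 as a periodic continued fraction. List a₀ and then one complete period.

a₀ = ⌊√396⌋ = 19.
With m₀=0, d₀=1 and mₖ₊₁ = dₖaₖ − mₖ, dₖ₊₁ = (n − mₖ₊₁²)/dₖ, aₖ₊₁ = ⌊(a₀+mₖ₊₁)/dₖ₊₁⌋:
  k=1: m=19, d=35, a=1
  k=2: m=16, d=4, a=8
  k=3: m=16, d=35, a=1
  k=4: m=19, d=1, a=38
d=1 and a=2a₀=38 at k=4, so the next step gives (m, d) = (19, 35) again — its k=1 value — and the period has length 4.

[19; 1, 8, 1, 38]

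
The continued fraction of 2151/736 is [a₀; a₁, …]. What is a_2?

11

2151 = 2·736 + 679   →  a_0 = 2
736 = 1·679 + 57   →  a_1 = 1
679 = 11·57 + 52   →  a_2 = 11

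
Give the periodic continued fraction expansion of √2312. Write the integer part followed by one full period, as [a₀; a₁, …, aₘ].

a₀ = ⌊√2312⌋ = 48.
With m₀=0, d₀=1 and mₖ₊₁ = dₖaₖ − mₖ, dₖ₊₁ = (n − mₖ₊₁²)/dₖ, aₖ₊₁ = ⌊(a₀+mₖ₊₁)/dₖ₊₁⌋:
  k=1: m=48, d=8, a=12
  k=2: m=48, d=1, a=96
d=1 and a=2a₀=96 at k=2, so the next step gives (m, d) = (48, 8) again — its k=1 value — and the period has length 2.

[48; 12, 96]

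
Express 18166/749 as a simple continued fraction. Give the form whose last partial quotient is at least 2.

18166 = 24*749 + 190
749 = 3*190 + 179
190 = 1*179 + 11
179 = 16*11 + 3
11 = 3*3 + 2
3 = 1*2 + 1
2 = 2*1 + 0  (stop)
So 18166/749 = [24; 3, 1, 16, 3, 1, 2].

[24; 3, 1, 16, 3, 1, 2]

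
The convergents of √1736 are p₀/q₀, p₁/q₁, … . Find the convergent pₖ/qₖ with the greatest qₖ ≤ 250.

√1736 = [41; 1, 1, 1, 82, …] (period length 4).
Convergents:
  p_0/q_0 = 41/1
  p_1/q_1 = 42/1
  p_2/q_2 = 83/2
  p_3/q_3 = 125/3
  p_4/q_4 = 10333/248
  p_5/q_5 = 10458/251
q_4 = 248 ≤ 250 < 251 = q_5, so the answer is 10333/248.

10333/248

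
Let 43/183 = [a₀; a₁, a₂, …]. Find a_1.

4

43 = 0·183 + 43   →  a_0 = 0
183 = 4·43 + 11   →  a_1 = 4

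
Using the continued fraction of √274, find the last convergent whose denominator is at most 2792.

45802/2767

√274 = [16; 1, 1, 4, 4, 1, 1, 32, …] (period length 7).
Convergents:
  p_0/q_0 = 16/1
  p_1/q_1 = 17/1
  p_2/q_2 = 33/2
  p_3/q_3 = 149/9
  p_4/q_4 = 629/38
  p_5/q_5 = 778/47
  p_6/q_6 = 1407/85
  p_7/q_7 = 45802/2767
  p_8/q_8 = 47209/2852
q_7 = 2767 ≤ 2792 < 2852 = q_8, so the answer is 45802/2767.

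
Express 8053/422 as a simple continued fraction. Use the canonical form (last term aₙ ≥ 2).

[19; 12, 17, 2]

8053 = 19*422 + 35
422 = 12*35 + 2
35 = 17*2 + 1
2 = 2*1 + 0  (stop)
So 8053/422 = [19; 12, 17, 2].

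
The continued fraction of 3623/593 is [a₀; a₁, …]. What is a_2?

8

3623 = 6·593 + 65   →  a_0 = 6
593 = 9·65 + 8   →  a_1 = 9
65 = 8·8 + 1   →  a_2 = 8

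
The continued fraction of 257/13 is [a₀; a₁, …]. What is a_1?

257 = 19·13 + 10   →  a_0 = 19
13 = 1·10 + 3   →  a_1 = 1

1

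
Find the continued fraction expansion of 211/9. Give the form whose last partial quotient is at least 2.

211 = 23*9 + 4
9 = 2*4 + 1
4 = 4*1 + 0  (stop)
So 211/9 = [23; 2, 4].

[23; 2, 4]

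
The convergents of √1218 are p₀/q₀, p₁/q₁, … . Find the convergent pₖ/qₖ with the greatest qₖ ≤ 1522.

24395/699

√1218 = [34; 1, 8, 1, 68, …] (period length 4).
Convergents:
  p_0/q_0 = 34/1
  p_1/q_1 = 35/1
  p_2/q_2 = 314/9
  p_3/q_3 = 349/10
  p_4/q_4 = 24046/689
  p_5/q_5 = 24395/699
  p_6/q_6 = 219206/6281
q_5 = 699 ≤ 1522 < 6281 = q_6, so the answer is 24395/699.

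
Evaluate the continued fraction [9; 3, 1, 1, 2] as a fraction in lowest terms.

167/18

Fold from the inside: start with 2/1.
  1 + 1/2 = 3/2
  1 + 2/3 = 5/3
  3 + 3/5 = 18/5
  9 + 5/18 = 167/18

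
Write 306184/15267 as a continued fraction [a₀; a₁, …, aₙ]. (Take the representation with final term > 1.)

306184 = 20·15267 + 844
15267 = 18·844 + 75
844 = 11·75 + 19
75 = 3·19 + 18
19 = 1·18 + 1
18 = 18·1 + 0  (stop)
So 306184/15267 = [20; 18, 11, 3, 1, 18].

[20; 18, 11, 3, 1, 18]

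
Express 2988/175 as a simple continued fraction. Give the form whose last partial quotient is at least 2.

[17; 13, 2, 6]

2988 = 17·175 + 13
175 = 13·13 + 6
13 = 2·6 + 1
6 = 6·1 + 0  (stop)
So 2988/175 = [17; 13, 2, 6].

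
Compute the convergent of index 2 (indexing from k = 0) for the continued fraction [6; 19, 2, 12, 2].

Using pₖ = aₖpₖ₋₁ + pₖ₋₂, qₖ = aₖqₖ₋₁ + qₖ₋₂ (with p₋₁=1, p₋₂=0, q₋₁=0, q₋₂=1):
  k=0: a=6, p=6, q=1
  k=1: a=19, p=115, q=19
  k=2: a=2, p=236, q=39

236/39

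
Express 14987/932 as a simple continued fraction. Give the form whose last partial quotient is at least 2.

14987 = 16*932 + 75
932 = 12*75 + 32
75 = 2*32 + 11
32 = 2*11 + 10
11 = 1*10 + 1
10 = 10*1 + 0  (stop)
So 14987/932 = [16; 12, 2, 2, 1, 10].

[16; 12, 2, 2, 1, 10]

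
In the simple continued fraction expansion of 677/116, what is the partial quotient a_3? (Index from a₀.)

9

677 = 5·116 + 97   →  a_0 = 5
116 = 1·97 + 19   →  a_1 = 1
97 = 5·19 + 2   →  a_2 = 5
19 = 9·2 + 1   →  a_3 = 9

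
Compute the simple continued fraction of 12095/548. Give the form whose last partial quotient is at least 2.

12095 = 22×548 + 39
548 = 14×39 + 2
39 = 19×2 + 1
2 = 2×1 + 0  (stop)
So 12095/548 = [22; 14, 19, 2].

[22; 14, 19, 2]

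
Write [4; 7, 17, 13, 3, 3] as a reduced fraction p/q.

Fold from the inside: start with 3/1.
  3 + 1/3 = 10/3
  13 + 3/10 = 133/10
  17 + 10/133 = 2271/133
  7 + 133/2271 = 16030/2271
  4 + 2271/16030 = 66391/16030

66391/16030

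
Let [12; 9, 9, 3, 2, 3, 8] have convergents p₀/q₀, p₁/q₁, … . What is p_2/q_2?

993/82

Using pₖ = aₖpₖ₋₁ + pₖ₋₂, qₖ = aₖqₖ₋₁ + qₖ₋₂ (with p₋₁=1, p₋₂=0, q₋₁=0, q₋₂=1):
  k=0: a=12, p=12, q=1
  k=1: a=9, p=109, q=9
  k=2: a=9, p=993, q=82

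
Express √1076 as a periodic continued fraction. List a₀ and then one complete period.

a₀ = ⌊√1076⌋ = 32.
With m₀=0, d₀=1 and mₖ₊₁ = dₖaₖ − mₖ, dₖ₊₁ = (n − mₖ₊₁²)/dₖ, aₖ₊₁ = ⌊(a₀+mₖ₊₁)/dₖ₊₁⌋:
  k=1: m=32, d=52, a=1
  k=2: m=20, d=13, a=4
  k=3: m=32, d=4, a=16
  k=4: m=32, d=13, a=4
  k=5: m=20, d=52, a=1
  k=6: m=32, d=1, a=64
d=1 and a=2a₀=64 at k=6, so the next step gives (m, d) = (32, 52) again — its k=1 value — and the period has length 6.

[32; 1, 4, 16, 4, 1, 64]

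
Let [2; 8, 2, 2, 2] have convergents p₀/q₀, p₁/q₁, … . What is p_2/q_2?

36/17

Using pₖ = aₖpₖ₋₁ + pₖ₋₂, qₖ = aₖqₖ₋₁ + qₖ₋₂ (with p₋₁=1, p₋₂=0, q₋₁=0, q₋₂=1):
  k=0: a=2, p=2, q=1
  k=1: a=8, p=17, q=8
  k=2: a=2, p=36, q=17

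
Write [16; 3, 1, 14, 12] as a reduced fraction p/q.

11573/712

Using pₖ = aₖpₖ₋₁ + pₖ₋₂ and qₖ = aₖqₖ₋₁ + qₖ₋₂:
  k=0: a=16, p=16, q=1
  k=1: a=3, p=49, q=3
  k=2: a=1, p=65, q=4
  k=3: a=14, p=959, q=59
  k=4: a=12, p=11573, q=712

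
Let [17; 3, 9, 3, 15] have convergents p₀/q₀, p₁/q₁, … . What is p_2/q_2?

485/28

Using pₖ = aₖpₖ₋₁ + pₖ₋₂, qₖ = aₖqₖ₋₁ + qₖ₋₂ (with p₋₁=1, p₋₂=0, q₋₁=0, q₋₂=1):
  k=0: a=17, p=17, q=1
  k=1: a=3, p=52, q=3
  k=2: a=9, p=485, q=28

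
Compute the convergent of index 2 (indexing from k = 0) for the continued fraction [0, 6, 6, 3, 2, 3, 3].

Using pₖ = aₖpₖ₋₁ + pₖ₋₂, qₖ = aₖqₖ₋₁ + qₖ₋₂ (with p₋₁=1, p₋₂=0, q₋₁=0, q₋₂=1):
  k=0: a=0, p=0, q=1
  k=1: a=6, p=1, q=6
  k=2: a=6, p=6, q=37

6/37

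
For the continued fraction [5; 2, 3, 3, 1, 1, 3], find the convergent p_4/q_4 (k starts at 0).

163/30

Using pₖ = aₖpₖ₋₁ + pₖ₋₂, qₖ = aₖqₖ₋₁ + qₖ₋₂ (with p₋₁=1, p₋₂=0, q₋₁=0, q₋₂=1):
  k=0: a=5, p=5, q=1
  k=1: a=2, p=11, q=2
  k=2: a=3, p=38, q=7
  k=3: a=3, p=125, q=23
  k=4: a=1, p=163, q=30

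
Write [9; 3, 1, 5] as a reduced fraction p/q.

213/23

Using pₖ = aₖpₖ₋₁ + pₖ₋₂ and qₖ = aₖqₖ₋₁ + qₖ₋₂:
  k=0: a=9, p=9, q=1
  k=1: a=3, p=28, q=3
  k=2: a=1, p=37, q=4
  k=3: a=5, p=213, q=23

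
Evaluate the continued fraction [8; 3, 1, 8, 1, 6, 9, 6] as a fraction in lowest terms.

Using pₖ = aₖpₖ₋₁ + pₖ₋₂ and qₖ = aₖqₖ₋₁ + qₖ₋₂:
  k=0: a=8, p=8, q=1
  k=1: a=3, p=25, q=3
  k=2: a=1, p=33, q=4
  k=3: a=8, p=289, q=35
  k=4: a=1, p=322, q=39
  k=5: a=6, p=2221, q=269
  k=6: a=9, p=20311, q=2460
  k=7: a=6, p=124087, q=15029

124087/15029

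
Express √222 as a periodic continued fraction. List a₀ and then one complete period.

a₀ = ⌊√222⌋ = 14.
With m₀=0, d₀=1 and mₖ₊₁ = dₖaₖ − mₖ, dₖ₊₁ = (n − mₖ₊₁²)/dₖ, aₖ₊₁ = ⌊(a₀+mₖ₊₁)/dₖ₊₁⌋:
  k=1: m=14, d=26, a=1
  k=2: m=12, d=3, a=8
  k=3: m=12, d=26, a=1
  k=4: m=14, d=1, a=28
d=1 and a=2a₀=28 at k=4, so the next step gives (m, d) = (14, 26) again — its k=1 value — and the period has length 4.

[14; 1, 8, 1, 28]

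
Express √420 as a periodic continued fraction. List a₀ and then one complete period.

[20; 2, 40]

a₀ = ⌊√420⌋ = 20.
With m₀=0, d₀=1 and mₖ₊₁ = dₖaₖ − mₖ, dₖ₊₁ = (n − mₖ₊₁²)/dₖ, aₖ₊₁ = ⌊(a₀+mₖ₊₁)/dₖ₊₁⌋:
  k=1: m=20, d=20, a=2
  k=2: m=20, d=1, a=40
d=1 and a=2a₀=40 at k=2, so the next step gives (m, d) = (20, 20) again — its k=1 value — and the period has length 2.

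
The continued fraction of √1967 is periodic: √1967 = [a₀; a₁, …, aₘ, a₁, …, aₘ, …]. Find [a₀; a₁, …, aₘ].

[44; 2, 1, 5, 1, 2, 88]

a₀ = ⌊√1967⌋ = 44.
With m₀=0, d₀=1 and mₖ₊₁ = dₖaₖ − mₖ, dₖ₊₁ = (n − mₖ₊₁²)/dₖ, aₖ₊₁ = ⌊(a₀+mₖ₊₁)/dₖ₊₁⌋:
  k=1: m=44, d=31, a=2
  k=2: m=18, d=53, a=1
  k=3: m=35, d=14, a=5
  k=4: m=35, d=53, a=1
  k=5: m=18, d=31, a=2
  k=6: m=44, d=1, a=88
d=1 and a=2a₀=88 at k=6, so the next step gives (m, d) = (44, 31) again — its k=1 value — and the period has length 6.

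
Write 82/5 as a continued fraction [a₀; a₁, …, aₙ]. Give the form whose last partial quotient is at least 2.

[16; 2, 2]

82 = 16×5 + 2
5 = 2×2 + 1
2 = 2×1 + 0  (stop)
So 82/5 = [16; 2, 2].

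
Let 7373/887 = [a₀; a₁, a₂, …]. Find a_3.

7373 = 8·887 + 277   →  a_0 = 8
887 = 3·277 + 56   →  a_1 = 3
277 = 4·56 + 53   →  a_2 = 4
56 = 1·53 + 3   →  a_3 = 1

1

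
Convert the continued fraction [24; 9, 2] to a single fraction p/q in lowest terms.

458/19

Fold from the inside: start with 2/1.
  9 + 1/2 = 19/2
  24 + 2/19 = 458/19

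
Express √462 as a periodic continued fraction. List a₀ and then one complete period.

a₀ = ⌊√462⌋ = 21.
With m₀=0, d₀=1 and mₖ₊₁ = dₖaₖ − mₖ, dₖ₊₁ = (n − mₖ₊₁²)/dₖ, aₖ₊₁ = ⌊(a₀+mₖ₊₁)/dₖ₊₁⌋:
  k=1: m=21, d=21, a=2
  k=2: m=21, d=1, a=42
d=1 and a=2a₀=42 at k=2, so the next step gives (m, d) = (21, 21) again — its k=1 value — and the period has length 2.

[21; 2, 42]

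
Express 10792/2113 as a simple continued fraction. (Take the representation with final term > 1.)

10792 = 5·2113 + 227
2113 = 9·227 + 70
227 = 3·70 + 17
70 = 4·17 + 2
17 = 8·2 + 1
2 = 2·1 + 0  (stop)
So 10792/2113 = [5; 9, 3, 4, 8, 2].

[5; 9, 3, 4, 8, 2]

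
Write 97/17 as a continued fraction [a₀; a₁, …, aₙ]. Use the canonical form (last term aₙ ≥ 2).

97 = 5×17 + 12
17 = 1×12 + 5
12 = 2×5 + 2
5 = 2×2 + 1
2 = 2×1 + 0  (stop)
So 97/17 = [5; 1, 2, 2, 2].

[5; 1, 2, 2, 2]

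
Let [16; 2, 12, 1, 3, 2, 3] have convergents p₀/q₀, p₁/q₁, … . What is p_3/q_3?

445/27

Using pₖ = aₖpₖ₋₁ + pₖ₋₂, qₖ = aₖqₖ₋₁ + qₖ₋₂ (with p₋₁=1, p₋₂=0, q₋₁=0, q₋₂=1):
  k=0: a=16, p=16, q=1
  k=1: a=2, p=33, q=2
  k=2: a=12, p=412, q=25
  k=3: a=1, p=445, q=27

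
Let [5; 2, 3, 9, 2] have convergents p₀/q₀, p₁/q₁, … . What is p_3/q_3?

Using pₖ = aₖpₖ₋₁ + pₖ₋₂, qₖ = aₖqₖ₋₁ + qₖ₋₂ (with p₋₁=1, p₋₂=0, q₋₁=0, q₋₂=1):
  k=0: a=5, p=5, q=1
  k=1: a=2, p=11, q=2
  k=2: a=3, p=38, q=7
  k=3: a=9, p=353, q=65

353/65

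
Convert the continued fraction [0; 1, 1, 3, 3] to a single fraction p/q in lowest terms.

13/23

Fold from the inside: start with 3/1.
  3 + 1/3 = 10/3
  1 + 3/10 = 13/10
  1 + 10/13 = 23/13
  0 + 13/23 = 13/23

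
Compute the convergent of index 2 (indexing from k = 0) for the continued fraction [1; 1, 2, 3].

Using pₖ = aₖpₖ₋₁ + pₖ₋₂, qₖ = aₖqₖ₋₁ + qₖ₋₂ (with p₋₁=1, p₋₂=0, q₋₁=0, q₋₂=1):
  k=0: a=1, p=1, q=1
  k=1: a=1, p=2, q=1
  k=2: a=2, p=5, q=3

5/3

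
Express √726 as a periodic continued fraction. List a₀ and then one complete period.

[26; 1, 16, 1, 52]

a₀ = ⌊√726⌋ = 26.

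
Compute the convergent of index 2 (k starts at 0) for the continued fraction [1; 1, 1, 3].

Using pₖ = aₖpₖ₋₁ + pₖ₋₂, qₖ = aₖqₖ₋₁ + qₖ₋₂ (with p₋₁=1, p₋₂=0, q₋₁=0, q₋₂=1):
  k=0: a=1, p=1, q=1
  k=1: a=1, p=2, q=1
  k=2: a=1, p=3, q=2

3/2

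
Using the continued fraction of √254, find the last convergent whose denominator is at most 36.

√254 = [15; 1, 14, 1, 30, …] (period length 4).
Convergents:
  p_0/q_0 = 15/1
  p_1/q_1 = 16/1
  p_2/q_2 = 239/15
  p_3/q_3 = 255/16
  p_4/q_4 = 7889/495
q_3 = 16 ≤ 36 < 495 = q_4, so the answer is 255/16.

255/16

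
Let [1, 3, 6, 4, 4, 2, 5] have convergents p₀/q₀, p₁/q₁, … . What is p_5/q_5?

Using pₖ = aₖpₖ₋₁ + pₖ₋₂, qₖ = aₖqₖ₋₁ + qₖ₋₂ (with p₋₁=1, p₋₂=0, q₋₁=0, q₋₂=1):
  k=0: a=1, p=1, q=1
  k=1: a=3, p=4, q=3
  k=2: a=6, p=25, q=19
  k=3: a=4, p=104, q=79
  k=4: a=4, p=441, q=335
  k=5: a=2, p=986, q=749

986/749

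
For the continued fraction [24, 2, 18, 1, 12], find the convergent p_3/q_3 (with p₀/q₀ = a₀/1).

Using pₖ = aₖpₖ₋₁ + pₖ₋₂, qₖ = aₖqₖ₋₁ + qₖ₋₂ (with p₋₁=1, p₋₂=0, q₋₁=0, q₋₂=1):
  k=0: a=24, p=24, q=1
  k=1: a=2, p=49, q=2
  k=2: a=18, p=906, q=37
  k=3: a=1, p=955, q=39

955/39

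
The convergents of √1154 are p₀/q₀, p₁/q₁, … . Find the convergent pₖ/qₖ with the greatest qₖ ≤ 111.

√1154 = [33; 1, 32, 1, 66, …] (period length 4).
Convergents:
  p_0/q_0 = 33/1
  p_1/q_1 = 34/1
  p_2/q_2 = 1121/33
  p_3/q_3 = 1155/34
  p_4/q_4 = 77351/2277
q_3 = 34 ≤ 111 < 2277 = q_4, so the answer is 1155/34.

1155/34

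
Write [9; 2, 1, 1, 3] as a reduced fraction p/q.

169/18

Using pₖ = aₖpₖ₋₁ + pₖ₋₂ and qₖ = aₖqₖ₋₁ + qₖ₋₂:
  k=0: a=9, p=9, q=1
  k=1: a=2, p=19, q=2
  k=2: a=1, p=28, q=3
  k=3: a=1, p=47, q=5
  k=4: a=3, p=169, q=18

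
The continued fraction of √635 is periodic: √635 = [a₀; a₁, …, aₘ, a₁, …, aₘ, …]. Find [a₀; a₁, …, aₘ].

[25; 5, 50]

a₀ = ⌊√635⌋ = 25.
With m₀=0, d₀=1 and mₖ₊₁ = dₖaₖ − mₖ, dₖ₊₁ = (n − mₖ₊₁²)/dₖ, aₖ₊₁ = ⌊(a₀+mₖ₊₁)/dₖ₊₁⌋:
  k=1: m=25, d=10, a=5
  k=2: m=25, d=1, a=50
d=1 and a=2a₀=50 at k=2, so the next step gives (m, d) = (25, 10) again — its k=1 value — and the period has length 2.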